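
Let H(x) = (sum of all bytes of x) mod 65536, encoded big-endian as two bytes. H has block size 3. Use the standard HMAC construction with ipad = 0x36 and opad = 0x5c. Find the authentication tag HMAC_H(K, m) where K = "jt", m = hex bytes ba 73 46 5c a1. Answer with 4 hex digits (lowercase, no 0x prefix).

0101

Key "jt" = 6a 74 is 2 bytes ≤ B = 3; zero-pad to 3 bytes: K' = 6a 74 00.
K' ⊕ ipad = 5c 42 36.  K' ⊕ opad = 36 28 5c.
Inner input = (K'⊕ipad) ∥ m = 5c 42 36 ∥ ba 73 46 5c a1.
Inner hash: sum = 92+66+54+186+115+70+92+161 = 836 → 03 44.
Outer input = (K'⊕opad) ∥ inner = 36 28 5c ∥ 03 44.
Outer hash (tag): sum = 54+40+92+3+68 = 257 → 01 01.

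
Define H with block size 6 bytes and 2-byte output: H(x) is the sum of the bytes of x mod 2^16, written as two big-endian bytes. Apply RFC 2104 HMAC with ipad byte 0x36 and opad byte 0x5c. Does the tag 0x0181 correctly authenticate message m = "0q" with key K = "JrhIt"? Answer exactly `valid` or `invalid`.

invalid

Key "JrhIt" = 4a 72 68 49 74 is 5 bytes ≤ B = 6; zero-pad to 6 bytes: K' = 4a 72 68 49 74 00.
K' ⊕ ipad = 7c 44 5e 7f 42 36; K' ⊕ opad = 16 2e 34 15 28 5c.
Inner hash: sum = 124+68+94+127+66+54+48+113 = 694 → 02 b6.
Outer hash (recomputed tag): sum = 22+46+52+21+40+92+2+182 = 457 → 01 c9.
Recomputed tag = 01c9; claimed = 0181 → mismatch.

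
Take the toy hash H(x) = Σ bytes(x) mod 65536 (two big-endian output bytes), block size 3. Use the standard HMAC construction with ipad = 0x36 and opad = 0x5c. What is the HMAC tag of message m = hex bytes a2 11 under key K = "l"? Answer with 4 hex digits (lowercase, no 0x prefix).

0162

Key "l" = 6c is 1 byte ≤ B = 3; zero-pad to 3 bytes: K' = 6c 00 00.
K' ⊕ ipad = 5a 36 36.  K' ⊕ opad = 30 5c 5c.
Inner input = (K'⊕ipad) ∥ m = 5a 36 36 ∥ a2 11.
Inner hash: sum = 90+54+54+162+17 = 377 → 01 79.
Outer input = (K'⊕opad) ∥ inner = 30 5c 5c ∥ 01 79.
Outer hash (tag): sum = 48+92+92+1+121 = 354 → 01 62.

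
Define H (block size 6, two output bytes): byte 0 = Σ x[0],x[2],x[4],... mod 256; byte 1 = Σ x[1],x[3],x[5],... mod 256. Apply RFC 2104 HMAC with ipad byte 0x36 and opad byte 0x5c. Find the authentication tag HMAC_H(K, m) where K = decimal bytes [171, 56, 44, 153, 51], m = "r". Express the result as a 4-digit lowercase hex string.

Key decimal bytes [171, 56, 44, 153, 51] = ab 38 2c 99 33 is 5 bytes ≤ B = 6; zero-pad to 6 bytes: K' = ab 38 2c 99 33 00.
K' ⊕ ipad = 9d 0e 1a af 05 36.  K' ⊕ opad = f7 64 70 c5 6f 5c.
Inner input = (K'⊕ipad) ∥ m = 9d 0e 1a af 05 36 ∥ 72.
Inner hash: even-index sum = 302 mod 256 = 46; odd-index sum = 243 mod 256 = 243 → 2e f3.
Outer input = (K'⊕opad) ∥ inner = f7 64 70 c5 6f 5c ∥ 2e f3.
Outer hash (tag): even-index sum = 516 mod 256 = 4; odd-index sum = 632 mod 256 = 120 → 04 78.

0478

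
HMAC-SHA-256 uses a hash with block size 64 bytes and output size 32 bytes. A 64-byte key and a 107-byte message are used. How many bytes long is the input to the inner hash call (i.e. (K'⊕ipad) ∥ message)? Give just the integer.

Key is 64 ≤ 64 bytes, zero-padded: |K'| = 64.
Inner input = (K'⊕ipad) ∥ m → 64 + 107 = 171 bytes.

171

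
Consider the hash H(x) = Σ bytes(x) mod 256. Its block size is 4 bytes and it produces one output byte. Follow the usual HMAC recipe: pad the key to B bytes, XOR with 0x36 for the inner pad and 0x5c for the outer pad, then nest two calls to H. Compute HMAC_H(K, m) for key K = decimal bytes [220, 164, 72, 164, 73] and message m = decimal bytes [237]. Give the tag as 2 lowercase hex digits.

0f

Key decimal bytes [220, 164, 72, 164, 73] = dc a4 48 a4 49 is 5 bytes > B = 4, so hash it first: H(key) = b5, then zero-pad to 4 bytes: K' = b5 00 00 00.
K' ⊕ ipad = 83 36 36 36.  K' ⊕ opad = e9 5c 5c 5c.
Inner input = (K'⊕ipad) ∥ m = 83 36 36 36 ∥ ed.
Inner hash: sum = 131+54+54+54+237 = 530; mod 256 = 18 → 12.
Outer input = (K'⊕opad) ∥ inner = e9 5c 5c 5c ∥ 12.
Outer hash (tag): sum = 233+92+92+92+18 = 527; mod 256 = 15 → 0f.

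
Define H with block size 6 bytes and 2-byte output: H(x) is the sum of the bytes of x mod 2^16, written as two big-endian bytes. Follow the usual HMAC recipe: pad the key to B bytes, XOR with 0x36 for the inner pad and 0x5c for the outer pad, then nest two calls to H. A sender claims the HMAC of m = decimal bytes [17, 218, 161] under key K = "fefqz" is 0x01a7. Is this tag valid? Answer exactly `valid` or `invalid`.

valid

Key "fefqz" = 66 65 66 71 7a is 5 bytes ≤ B = 6; zero-pad to 6 bytes: K' = 66 65 66 71 7a 00.
K' ⊕ ipad = 50 53 50 47 4c 36; K' ⊕ opad = 3a 39 3a 2d 26 5c.
Inner hash: sum = 80+83+80+71+76+54+17+218+161 = 840 → 03 48.
Outer hash (recomputed tag): sum = 58+57+58+45+38+92+3+72 = 423 → 01 a7.
Recomputed tag = 01a7; claimed = 01a7 → match.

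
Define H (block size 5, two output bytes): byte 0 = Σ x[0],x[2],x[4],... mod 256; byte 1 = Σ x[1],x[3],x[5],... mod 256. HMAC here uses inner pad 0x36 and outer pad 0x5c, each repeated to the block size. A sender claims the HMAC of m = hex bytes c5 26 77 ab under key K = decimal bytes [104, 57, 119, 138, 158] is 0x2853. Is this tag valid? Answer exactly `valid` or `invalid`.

valid

Key decimal bytes [104, 57, 119, 138, 158] = 68 39 77 8a 9e is exactly B = 5 bytes: K' = 68 39 77 8a 9e.
K' ⊕ ipad = 5e 0f 41 bc a8; K' ⊕ opad = 34 65 2b d6 c2.
Inner hash: even-index sum = 536 mod 256 = 24; odd-index sum = 519 mod 256 = 7 → 18 07.
Outer hash (recomputed tag): even-index sum = 296 mod 256 = 40; odd-index sum = 339 mod 256 = 83 → 28 53.
Recomputed tag = 2853; claimed = 2853 → match.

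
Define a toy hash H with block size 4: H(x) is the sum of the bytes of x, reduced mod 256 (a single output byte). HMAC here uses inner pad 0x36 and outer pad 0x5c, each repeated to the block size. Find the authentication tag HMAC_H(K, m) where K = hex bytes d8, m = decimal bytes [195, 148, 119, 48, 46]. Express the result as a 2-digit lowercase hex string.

54

Key hex bytes d8 is 1 byte ≤ B = 4; zero-pad to 4 bytes: K' = d8 00 00 00.
K' ⊕ ipad = ee 36 36 36.  K' ⊕ opad = 84 5c 5c 5c.
Inner input = (K'⊕ipad) ∥ m = ee 36 36 36 ∥ c3 94 77 30 2e.
Inner hash: sum = 238+54+54+54+195+148+119+48+46 = 956; mod 256 = 188 → bc.
Outer input = (K'⊕opad) ∥ inner = 84 5c 5c 5c ∥ bc.
Outer hash (tag): sum = 132+92+92+92+188 = 596; mod 256 = 84 → 54.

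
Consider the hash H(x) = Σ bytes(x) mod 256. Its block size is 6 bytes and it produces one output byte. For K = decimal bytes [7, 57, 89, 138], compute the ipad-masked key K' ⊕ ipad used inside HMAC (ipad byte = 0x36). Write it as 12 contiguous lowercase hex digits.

310f6fbc3636

Key decimal bytes [7, 57, 89, 138] = 07 39 59 8a is 4 bytes ≤ B = 6; zero-pad to 6 bytes: K' = 07 39 59 8a 00 00.
XOR each byte with 0x36: 07⊕36=31, 39⊕36=0f, 59⊕36=6f, 8a⊕36=bc, 00⊕36=36, 00⊕36=36.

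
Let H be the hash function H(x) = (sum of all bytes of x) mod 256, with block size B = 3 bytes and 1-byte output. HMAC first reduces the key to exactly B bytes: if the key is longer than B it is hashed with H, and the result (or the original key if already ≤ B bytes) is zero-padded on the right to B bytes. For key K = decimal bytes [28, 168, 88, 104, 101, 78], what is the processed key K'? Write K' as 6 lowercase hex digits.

|K| = 6 > B = 3, so first hash the key.
H(K): sum = 28+168+88+104+101+78 = 567; mod 256 = 55 → 37.
Zero-pad H(K) = 37 to 3 bytes: K' = 37 00 00.

370000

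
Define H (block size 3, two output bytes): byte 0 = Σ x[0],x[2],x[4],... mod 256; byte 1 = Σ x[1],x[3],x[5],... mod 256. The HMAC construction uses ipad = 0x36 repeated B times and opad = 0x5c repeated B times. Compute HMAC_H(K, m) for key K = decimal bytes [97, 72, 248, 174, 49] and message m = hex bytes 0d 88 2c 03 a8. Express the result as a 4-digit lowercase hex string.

Key decimal bytes [97, 72, 248, 174, 49] = 61 48 f8 ae 31 is 5 bytes > B = 3, so hash it first: H(key) = 8a f6, then zero-pad to 3 bytes: K' = 8a f6 00.
K' ⊕ ipad = bc c0 36.  K' ⊕ opad = d6 aa 5c.
Inner input = (K'⊕ipad) ∥ m = bc c0 36 ∥ 0d 88 2c 03 a8.
Inner hash: even-index sum = 381 mod 256 = 125; odd-index sum = 417 mod 256 = 161 → 7d a1.
Outer input = (K'⊕opad) ∥ inner = d6 aa 5c ∥ 7d a1.
Outer hash (tag): even-index sum = 467 mod 256 = 211; odd-index sum = 295 mod 256 = 39 → d3 27.

d327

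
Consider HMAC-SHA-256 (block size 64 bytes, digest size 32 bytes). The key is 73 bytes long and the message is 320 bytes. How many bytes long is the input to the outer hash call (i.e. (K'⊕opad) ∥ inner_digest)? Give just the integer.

Key is 73 > 64 bytes, so it is hashed to 32 bytes then zero-padded to 64: |K'| = 64.
Outer input = (K'⊕opad) ∥ H(inner) → 64 + 32 = 96 bytes.

96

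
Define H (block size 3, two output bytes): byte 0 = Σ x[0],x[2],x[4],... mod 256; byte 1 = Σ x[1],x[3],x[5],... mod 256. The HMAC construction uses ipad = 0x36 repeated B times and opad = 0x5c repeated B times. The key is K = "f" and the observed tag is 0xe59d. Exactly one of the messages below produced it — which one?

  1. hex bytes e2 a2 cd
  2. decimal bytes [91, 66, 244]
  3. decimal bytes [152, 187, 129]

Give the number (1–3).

Key "f" = 66 is 1 byte ≤ B = 3; zero-pad to 3 bytes: K' = 66 00 00.
K' ⊕ ipad = 50 36 36; K' ⊕ opad = 3a 5c 5c.
m1: inner = H(50 36 36 e2 a2 cd) = 28 e5; tag = H(3a 5c 5c 28 e5) = 7b84
m2: inner = H(50 36 36 5b 42 f4) = c8 85; tag = H(3a 5c 5c c8 85) = 1b24
m3: inner = H(50 36 36 98 bb 81) = 41 4f; tag = H(3a 5c 5c 41 4f) = e59d ← matches

3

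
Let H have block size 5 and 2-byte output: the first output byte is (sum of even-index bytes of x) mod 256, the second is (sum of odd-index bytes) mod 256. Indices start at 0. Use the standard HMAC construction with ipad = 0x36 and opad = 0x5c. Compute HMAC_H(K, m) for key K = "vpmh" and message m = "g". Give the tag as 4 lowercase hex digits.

c231

Key "vpmh" = 76 70 6d 68 is 4 bytes ≤ B = 5; zero-pad to 5 bytes: K' = 76 70 6d 68 00.
K' ⊕ ipad = 40 46 5b 5e 36.  K' ⊕ opad = 2a 2c 31 34 5c.
Inner input = (K'⊕ipad) ∥ m = 40 46 5b 5e 36 ∥ 67.
Inner hash: even-index sum = 209 mod 256 = 209; odd-index sum = 267 mod 256 = 11 → d1 0b.
Outer input = (K'⊕opad) ∥ inner = 2a 2c 31 34 5c ∥ d1 0b.
Outer hash (tag): even-index sum = 194 mod 256 = 194; odd-index sum = 305 mod 256 = 49 → c2 31.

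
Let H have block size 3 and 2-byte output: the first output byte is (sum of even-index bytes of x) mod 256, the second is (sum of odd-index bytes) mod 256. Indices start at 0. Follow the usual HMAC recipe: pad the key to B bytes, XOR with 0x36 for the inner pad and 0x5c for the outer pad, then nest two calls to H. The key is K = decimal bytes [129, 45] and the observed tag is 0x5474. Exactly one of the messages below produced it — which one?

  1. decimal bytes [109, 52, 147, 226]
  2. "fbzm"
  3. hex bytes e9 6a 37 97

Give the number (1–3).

Key decimal bytes [129, 45] = 81 2d is 2 bytes ≤ B = 3; zero-pad to 3 bytes: K' = 81 2d 00.
K' ⊕ ipad = b7 1b 36; K' ⊕ opad = dd 71 5c.
m1: inner = H(b7 1b 36 6d 34 93 e2) = 03 1b; tag = H(dd 71 5c 03 1b) = 5474 ← matches
m2: inner = H(b7 1b 36 66 62 7a 6d) = bc fb; tag = H(dd 71 5c bc fb) = 342d
m3: inner = H(b7 1b 36 e9 6a 37 97) = ee 3b; tag = H(dd 71 5c ee 3b) = 745f

1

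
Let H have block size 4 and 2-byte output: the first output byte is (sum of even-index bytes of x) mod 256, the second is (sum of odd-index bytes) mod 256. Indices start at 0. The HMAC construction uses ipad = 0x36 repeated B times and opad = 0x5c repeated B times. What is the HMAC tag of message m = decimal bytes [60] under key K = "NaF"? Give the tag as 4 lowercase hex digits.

5026

Key "NaF" = 4e 61 46 is 3 bytes ≤ B = 4; zero-pad to 4 bytes: K' = 4e 61 46 00.
K' ⊕ ipad = 78 57 70 36.  K' ⊕ opad = 12 3d 1a 5c.
Inner input = (K'⊕ipad) ∥ m = 78 57 70 36 ∥ 3c.
Inner hash: even-index sum = 292 mod 256 = 36; odd-index sum = 141 mod 256 = 141 → 24 8d.
Outer input = (K'⊕opad) ∥ inner = 12 3d 1a 5c ∥ 24 8d.
Outer hash (tag): even-index sum = 80 mod 256 = 80; odd-index sum = 294 mod 256 = 38 → 50 26.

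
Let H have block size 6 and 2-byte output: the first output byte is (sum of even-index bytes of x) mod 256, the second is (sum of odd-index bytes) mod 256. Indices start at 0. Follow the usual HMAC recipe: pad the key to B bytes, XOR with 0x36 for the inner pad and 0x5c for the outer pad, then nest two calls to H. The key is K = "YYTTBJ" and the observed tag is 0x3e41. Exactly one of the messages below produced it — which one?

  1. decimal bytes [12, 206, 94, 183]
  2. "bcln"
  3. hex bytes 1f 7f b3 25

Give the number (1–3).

Key "YYTTBJ" = 59 59 54 54 42 4a is exactly B = 6 bytes: K' = 59 59 54 54 42 4a.
K' ⊕ ipad = 6f 6f 62 62 74 7c; K' ⊕ opad = 05 05 08 08 1e 16.
m1: inner = H(6f 6f 62 62 74 7c 0c ce 5e b7) = af d2; tag = H(05 05 08 08 1e 16 af d2) = daf5
m2: inner = H(6f 6f 62 62 74 7c 62 63 6c 6e) = 13 1e; tag = H(05 05 08 08 1e 16 13 1e) = 3e41 ← matches
m3: inner = H(6f 6f 62 62 74 7c 1f 7f b3 25) = 17 f1; tag = H(05 05 08 08 1e 16 17 f1) = 4214

2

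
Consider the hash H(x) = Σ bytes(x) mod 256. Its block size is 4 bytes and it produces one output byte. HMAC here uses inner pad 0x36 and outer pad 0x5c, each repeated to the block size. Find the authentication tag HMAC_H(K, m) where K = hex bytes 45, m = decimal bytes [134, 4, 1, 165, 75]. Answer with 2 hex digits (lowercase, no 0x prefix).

Key hex bytes 45 is 1 byte ≤ B = 4; zero-pad to 4 bytes: K' = 45 00 00 00.
K' ⊕ ipad = 73 36 36 36.  K' ⊕ opad = 19 5c 5c 5c.
Inner input = (K'⊕ipad) ∥ m = 73 36 36 36 ∥ 86 04 01 a5 4b.
Inner hash: sum = 115+54+54+54+134+4+1+165+75 = 656; mod 256 = 144 → 90.
Outer input = (K'⊕opad) ∥ inner = 19 5c 5c 5c ∥ 90.
Outer hash (tag): sum = 25+92+92+92+144 = 445; mod 256 = 189 → bd.

bd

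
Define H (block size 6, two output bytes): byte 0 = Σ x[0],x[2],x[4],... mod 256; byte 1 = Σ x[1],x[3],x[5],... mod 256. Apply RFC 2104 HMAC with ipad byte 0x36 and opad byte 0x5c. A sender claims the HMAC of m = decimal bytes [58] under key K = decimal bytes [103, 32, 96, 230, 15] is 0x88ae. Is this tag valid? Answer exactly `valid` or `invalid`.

invalid

Key decimal bytes [103, 32, 96, 230, 15] = 67 20 60 e6 0f is 5 bytes ≤ B = 6; zero-pad to 6 bytes: K' = 67 20 60 e6 0f 00.
K' ⊕ ipad = 51 16 56 d0 39 36; K' ⊕ opad = 3b 7c 3c ba 53 5c.
Inner hash: even-index sum = 282 mod 256 = 26; odd-index sum = 284 mod 256 = 28 → 1a 1c.
Outer hash (recomputed tag): even-index sum = 228 mod 256 = 228; odd-index sum = 430 mod 256 = 174 → e4 ae.
Recomputed tag = e4ae; claimed = 88ae → mismatch.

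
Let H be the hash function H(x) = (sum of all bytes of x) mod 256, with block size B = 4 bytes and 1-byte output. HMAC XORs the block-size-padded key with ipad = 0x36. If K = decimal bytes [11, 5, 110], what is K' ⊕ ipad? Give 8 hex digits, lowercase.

3d335836

Key decimal bytes [11, 5, 110] = 0b 05 6e is 3 bytes ≤ B = 4; zero-pad to 4 bytes: K' = 0b 05 6e 00.
XOR each byte with 0x36: 0b⊕36=3d, 05⊕36=33, 6e⊕36=58, 00⊕36=36.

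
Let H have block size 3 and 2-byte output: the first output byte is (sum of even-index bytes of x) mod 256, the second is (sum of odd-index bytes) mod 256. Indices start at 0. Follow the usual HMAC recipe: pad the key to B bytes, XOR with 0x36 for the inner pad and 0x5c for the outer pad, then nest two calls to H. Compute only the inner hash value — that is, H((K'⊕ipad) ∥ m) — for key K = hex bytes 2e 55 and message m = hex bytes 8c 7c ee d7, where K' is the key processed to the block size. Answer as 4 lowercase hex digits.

Key hex bytes 2e 55 is 2 bytes ≤ B = 3; zero-pad to 3 bytes: K' = 2e 55 00.
K' ⊕ ipad = 18 63 36.
Inner input = 18 63 36 ∥ 8c 7c ee d7.
Inner hash: even-index sum = 417 mod 256 = 161; odd-index sum = 477 mod 256 = 221 → a1 dd.

a1dd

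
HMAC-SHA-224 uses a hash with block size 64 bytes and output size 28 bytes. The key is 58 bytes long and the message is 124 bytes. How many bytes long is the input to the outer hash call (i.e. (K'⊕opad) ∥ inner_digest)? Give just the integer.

Key is 58 ≤ 64 bytes, zero-padded: |K'| = 64.
Outer input = (K'⊕opad) ∥ H(inner) → 64 + 28 = 92 bytes.

92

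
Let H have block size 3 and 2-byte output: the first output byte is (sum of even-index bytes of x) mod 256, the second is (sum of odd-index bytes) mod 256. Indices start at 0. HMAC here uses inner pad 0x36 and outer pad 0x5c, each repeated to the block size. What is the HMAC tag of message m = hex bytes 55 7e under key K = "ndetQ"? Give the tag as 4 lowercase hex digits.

Key "ndetQ" = 6e 64 65 74 51 is 5 bytes > B = 3, so hash it first: H(key) = 24 d8, then zero-pad to 3 bytes: K' = 24 d8 00.
K' ⊕ ipad = 12 ee 36.  K' ⊕ opad = 78 84 5c.
Inner input = (K'⊕ipad) ∥ m = 12 ee 36 ∥ 55 7e.
Inner hash: even-index sum = 198 mod 256 = 198; odd-index sum = 323 mod 256 = 67 → c6 43.
Outer input = (K'⊕opad) ∥ inner = 78 84 5c ∥ c6 43.
Outer hash (tag): even-index sum = 279 mod 256 = 23; odd-index sum = 330 mod 256 = 74 → 17 4a.

174a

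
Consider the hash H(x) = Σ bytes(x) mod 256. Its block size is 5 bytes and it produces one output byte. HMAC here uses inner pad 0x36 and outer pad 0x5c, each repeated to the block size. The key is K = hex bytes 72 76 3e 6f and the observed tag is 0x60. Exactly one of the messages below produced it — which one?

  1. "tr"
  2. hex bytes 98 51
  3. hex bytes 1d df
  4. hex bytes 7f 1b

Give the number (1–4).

3

Key hex bytes 72 76 3e 6f is 4 bytes ≤ B = 5; zero-pad to 5 bytes: K' = 72 76 3e 6f 00.
K' ⊕ ipad = 44 40 08 59 36; K' ⊕ opad = 2e 2a 62 33 5c.
m1: inner = H(44 40 08 59 36 74 72) = 01; tag = H(2e 2a 62 33 5c 01) = 4a
m2: inner = H(44 40 08 59 36 98 51) = 04; tag = H(2e 2a 62 33 5c 04) = 4d
m3: inner = H(44 40 08 59 36 1d df) = 17; tag = H(2e 2a 62 33 5c 17) = 60 ← matches
m4: inner = H(44 40 08 59 36 7f 1b) = b5; tag = H(2e 2a 62 33 5c b5) = fe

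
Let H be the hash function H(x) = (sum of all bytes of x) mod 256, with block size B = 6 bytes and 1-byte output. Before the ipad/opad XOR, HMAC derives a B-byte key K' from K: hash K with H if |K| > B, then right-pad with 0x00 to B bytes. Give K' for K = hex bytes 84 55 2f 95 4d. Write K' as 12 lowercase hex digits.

84552f954d00

Key hex bytes 84 55 2f 95 4d is 5 bytes ≤ B = 6; zero-pad to 6 bytes: K' = 84 55 2f 95 4d 00.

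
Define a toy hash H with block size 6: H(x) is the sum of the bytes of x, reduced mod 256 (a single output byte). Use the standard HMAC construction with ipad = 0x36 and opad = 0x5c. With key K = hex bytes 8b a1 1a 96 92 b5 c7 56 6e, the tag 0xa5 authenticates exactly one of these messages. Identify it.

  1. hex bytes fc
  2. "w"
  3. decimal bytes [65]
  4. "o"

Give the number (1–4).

3

Key hex bytes 8b a1 1a 96 92 b5 c7 56 6e is 9 bytes > B = 6, so hash it first: H(key) = ae, then zero-pad to 6 bytes: K' = ae 00 00 00 00 00.
K' ⊕ ipad = 98 36 36 36 36 36; K' ⊕ opad = f2 5c 5c 5c 5c 5c.
m1: inner = H(98 36 36 36 36 36 fc) = a2; tag = H(f2 5c 5c 5c 5c 5c a2) = 60
m2: inner = H(98 36 36 36 36 36 77) = 1d; tag = H(f2 5c 5c 5c 5c 5c 1d) = db
m3: inner = H(98 36 36 36 36 36 41) = e7; tag = H(f2 5c 5c 5c 5c 5c e7) = a5 ← matches
m4: inner = H(98 36 36 36 36 36 6f) = 15; tag = H(f2 5c 5c 5c 5c 5c 15) = d3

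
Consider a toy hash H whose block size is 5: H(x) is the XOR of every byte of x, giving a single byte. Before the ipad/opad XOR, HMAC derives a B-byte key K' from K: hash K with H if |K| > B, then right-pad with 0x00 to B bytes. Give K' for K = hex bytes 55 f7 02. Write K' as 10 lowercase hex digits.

Key hex bytes 55 f7 02 is 3 bytes ≤ B = 5; zero-pad to 5 bytes: K' = 55 f7 02 00 00.

55f7020000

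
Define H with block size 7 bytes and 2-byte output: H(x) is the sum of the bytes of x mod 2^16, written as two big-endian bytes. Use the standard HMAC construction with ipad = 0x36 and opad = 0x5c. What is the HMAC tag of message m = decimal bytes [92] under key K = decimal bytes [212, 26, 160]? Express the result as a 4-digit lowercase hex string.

Key decimal bytes [212, 26, 160] = d4 1a a0 is 3 bytes ≤ B = 7; zero-pad to 7 bytes: K' = d4 1a a0 00 00 00 00.
K' ⊕ ipad = e2 2c 96 36 36 36 36.  K' ⊕ opad = 88 46 fc 5c 5c 5c 5c.
Inner input = (K'⊕ipad) ∥ m = e2 2c 96 36 36 36 36 ∥ 5c.
Inner hash: sum = 226+44+150+54+54+54+54+92 = 728 → 02 d8.
Outer input = (K'⊕opad) ∥ inner = 88 46 fc 5c 5c 5c 5c ∥ 02 d8.
Outer hash (tag): sum = 136+70+252+92+92+92+92+2+216 = 1044 → 04 14.

0414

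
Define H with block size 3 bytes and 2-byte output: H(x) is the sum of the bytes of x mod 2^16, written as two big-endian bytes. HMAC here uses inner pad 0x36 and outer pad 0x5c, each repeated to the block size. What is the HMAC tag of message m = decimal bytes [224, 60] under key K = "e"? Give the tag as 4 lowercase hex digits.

Key "e" = 65 is 1 byte ≤ B = 3; zero-pad to 3 bytes: K' = 65 00 00.
K' ⊕ ipad = 53 36 36.  K' ⊕ opad = 39 5c 5c.
Inner input = (K'⊕ipad) ∥ m = 53 36 36 ∥ e0 3c.
Inner hash: sum = 83+54+54+224+60 = 475 → 01 db.
Outer input = (K'⊕opad) ∥ inner = 39 5c 5c ∥ 01 db.
Outer hash (tag): sum = 57+92+92+1+219 = 461 → 01 cd.

01cd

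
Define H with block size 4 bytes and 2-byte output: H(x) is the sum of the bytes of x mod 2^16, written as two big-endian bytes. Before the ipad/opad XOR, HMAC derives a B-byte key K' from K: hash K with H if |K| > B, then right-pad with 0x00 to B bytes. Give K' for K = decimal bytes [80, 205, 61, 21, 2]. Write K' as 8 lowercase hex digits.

|K| = 5 > B = 4, so first hash the key.
H(K): sum = 80+205+61+21+2 = 369 → 01 71.
Zero-pad H(K) = 01 71 to 4 bytes: K' = 01 71 00 00.

01710000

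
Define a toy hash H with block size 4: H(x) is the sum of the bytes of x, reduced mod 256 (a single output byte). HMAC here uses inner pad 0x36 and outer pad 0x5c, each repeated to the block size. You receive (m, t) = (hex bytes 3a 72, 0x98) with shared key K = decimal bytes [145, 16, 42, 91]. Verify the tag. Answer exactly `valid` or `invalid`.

Key decimal bytes [145, 16, 42, 91] = 91 10 2a 5b is exactly B = 4 bytes: K' = 91 10 2a 5b.
K' ⊕ ipad = a7 26 1c 6d; K' ⊕ opad = cd 4c 76 07.
Inner hash: sum = 167+38+28+109+58+114 = 514; mod 256 = 2 → 02.
Outer hash (recomputed tag): sum = 205+76+118+7+2 = 408; mod 256 = 152 → 98.
Recomputed tag = 98; claimed = 98 → match.

valid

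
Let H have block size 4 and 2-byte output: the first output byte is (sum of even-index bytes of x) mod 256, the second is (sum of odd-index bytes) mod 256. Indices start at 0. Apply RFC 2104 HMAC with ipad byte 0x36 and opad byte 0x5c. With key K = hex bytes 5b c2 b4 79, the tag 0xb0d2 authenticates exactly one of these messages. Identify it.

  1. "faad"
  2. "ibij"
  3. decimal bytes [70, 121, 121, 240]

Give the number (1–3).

2

Key hex bytes 5b c2 b4 79 is exactly B = 4 bytes: K' = 5b c2 b4 79.
K' ⊕ ipad = 6d f4 82 4f; K' ⊕ opad = 07 9e e8 25.
m1: inner = H(6d f4 82 4f 66 61 61 64) = b6 08; tag = H(07 9e e8 25 b6 08) = a5cb
m2: inner = H(6d f4 82 4f 69 62 69 6a) = c1 0f; tag = H(07 9e e8 25 c1 0f) = b0d2 ← matches
m3: inner = H(6d f4 82 4f 46 79 79 f0) = ae ac; tag = H(07 9e e8 25 ae ac) = 9d6f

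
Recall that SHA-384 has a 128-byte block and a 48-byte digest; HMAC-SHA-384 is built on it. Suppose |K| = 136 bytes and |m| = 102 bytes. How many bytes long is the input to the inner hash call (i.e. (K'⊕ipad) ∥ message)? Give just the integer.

230

Key is 136 > 128 bytes, so it is hashed to 48 bytes then zero-padded to 128: |K'| = 128.
Inner input = (K'⊕ipad) ∥ m → 128 + 102 = 230 bytes.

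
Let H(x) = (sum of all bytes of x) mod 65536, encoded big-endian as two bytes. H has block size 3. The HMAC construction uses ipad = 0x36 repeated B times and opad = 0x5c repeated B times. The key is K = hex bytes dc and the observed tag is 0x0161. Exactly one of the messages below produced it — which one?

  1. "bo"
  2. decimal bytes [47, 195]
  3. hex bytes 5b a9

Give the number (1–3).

1

Key hex bytes dc is 1 byte ≤ B = 3; zero-pad to 3 bytes: K' = dc 00 00.
K' ⊕ ipad = ea 36 36; K' ⊕ opad = 80 5c 5c.
m1: inner = H(ea 36 36 62 6f) = 02 27; tag = H(80 5c 5c 02 27) = 0161 ← matches
m2: inner = H(ea 36 36 2f c3) = 02 48; tag = H(80 5c 5c 02 48) = 0182
m3: inner = H(ea 36 36 5b a9) = 02 5a; tag = H(80 5c 5c 02 5a) = 0194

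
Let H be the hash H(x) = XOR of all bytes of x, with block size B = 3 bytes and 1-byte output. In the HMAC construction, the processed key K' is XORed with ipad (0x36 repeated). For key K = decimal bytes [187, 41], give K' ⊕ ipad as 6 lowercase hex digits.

Key decimal bytes [187, 41] = bb 29 is 2 bytes ≤ B = 3; zero-pad to 3 bytes: K' = bb 29 00.
XOR each byte with 0x36: bb⊕36=8d, 29⊕36=1f, 00⊕36=36.

8d1f36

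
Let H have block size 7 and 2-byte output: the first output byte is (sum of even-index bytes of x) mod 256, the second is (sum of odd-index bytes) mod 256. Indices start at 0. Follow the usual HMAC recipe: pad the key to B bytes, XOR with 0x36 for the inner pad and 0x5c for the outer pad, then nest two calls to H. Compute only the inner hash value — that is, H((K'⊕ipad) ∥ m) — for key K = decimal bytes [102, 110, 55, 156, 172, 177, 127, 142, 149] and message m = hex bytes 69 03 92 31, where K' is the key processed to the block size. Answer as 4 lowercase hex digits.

41e6

Key decimal bytes [102, 110, 55, 156, 172, 177, 127, 142, 149] = 66 6e 37 9c ac b1 7f 8e 95 is 9 bytes > B = 7, so hash it first: H(key) = 5d 49, then zero-pad to 7 bytes: K' = 5d 49 00 00 00 00 00.
K' ⊕ ipad = 6b 7f 36 36 36 36 36.
Inner input = 6b 7f 36 36 36 36 36 ∥ 69 03 92 31.
Inner hash: even-index sum = 321 mod 256 = 65; odd-index sum = 486 mod 256 = 230 → 41 e6.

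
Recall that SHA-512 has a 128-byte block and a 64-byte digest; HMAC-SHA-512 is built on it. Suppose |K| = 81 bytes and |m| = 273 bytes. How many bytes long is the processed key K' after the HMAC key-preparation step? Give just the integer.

128

Key is 81 ≤ 128 bytes, zero-padded: |K'| = 128.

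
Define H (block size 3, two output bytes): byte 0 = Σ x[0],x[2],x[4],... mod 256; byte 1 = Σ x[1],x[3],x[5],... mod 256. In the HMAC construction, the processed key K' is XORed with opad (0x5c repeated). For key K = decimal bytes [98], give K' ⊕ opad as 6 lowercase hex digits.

Key decimal bytes [98] = 62 is 1 byte ≤ B = 3; zero-pad to 3 bytes: K' = 62 00 00.
XOR each byte with 0x5c: 62⊕5c=3e, 00⊕5c=5c, 00⊕5c=5c.

3e5c5c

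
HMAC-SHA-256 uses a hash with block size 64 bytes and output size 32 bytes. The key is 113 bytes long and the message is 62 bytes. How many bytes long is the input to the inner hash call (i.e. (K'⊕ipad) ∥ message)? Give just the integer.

Key is 113 > 64 bytes, so it is hashed to 32 bytes then zero-padded to 64: |K'| = 64.
Inner input = (K'⊕ipad) ∥ m → 64 + 62 = 126 bytes.

126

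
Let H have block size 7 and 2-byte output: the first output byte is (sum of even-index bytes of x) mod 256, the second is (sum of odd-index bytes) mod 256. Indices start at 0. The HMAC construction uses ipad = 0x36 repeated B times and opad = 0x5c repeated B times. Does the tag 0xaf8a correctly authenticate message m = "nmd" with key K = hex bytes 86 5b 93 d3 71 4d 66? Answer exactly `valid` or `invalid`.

Key hex bytes 86 5b 93 d3 71 4d 66 is exactly B = 7 bytes: K' = 86 5b 93 d3 71 4d 66.
K' ⊕ ipad = b0 6d a5 e5 47 7b 50; K' ⊕ opad = da 07 cf 8f 2d 11 3a.
Inner hash: even-index sum = 601 mod 256 = 89; odd-index sum = 671 mod 256 = 159 → 59 9f.
Outer hash (recomputed tag): even-index sum = 687 mod 256 = 175; odd-index sum = 256 mod 256 = 0 → af 00.
Recomputed tag = af00; claimed = af8a → mismatch.

invalid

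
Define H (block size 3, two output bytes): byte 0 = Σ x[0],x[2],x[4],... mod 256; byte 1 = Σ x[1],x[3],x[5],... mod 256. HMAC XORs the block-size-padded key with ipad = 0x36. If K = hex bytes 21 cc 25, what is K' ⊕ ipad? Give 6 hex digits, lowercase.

17fa13

Key hex bytes 21 cc 25 is exactly B = 3 bytes: K' = 21 cc 25.
XOR each byte with 0x36: 21⊕36=17, cc⊕36=fa, 25⊕36=13.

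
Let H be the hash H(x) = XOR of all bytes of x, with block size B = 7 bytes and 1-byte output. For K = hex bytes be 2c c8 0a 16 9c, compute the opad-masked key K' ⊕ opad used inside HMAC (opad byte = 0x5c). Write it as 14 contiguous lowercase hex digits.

e27094564ac05c

Key hex bytes be 2c c8 0a 16 9c is 6 bytes ≤ B = 7; zero-pad to 7 bytes: K' = be 2c c8 0a 16 9c 00.
XOR each byte with 0x5c: be⊕5c=e2, 2c⊕5c=70, c8⊕5c=94, 0a⊕5c=56, 16⊕5c=4a, 9c⊕5c=c0, 00⊕5c=5c.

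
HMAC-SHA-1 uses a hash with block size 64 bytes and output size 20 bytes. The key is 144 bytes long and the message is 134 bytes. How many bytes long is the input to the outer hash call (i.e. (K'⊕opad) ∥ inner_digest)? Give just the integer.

Key is 144 > 64 bytes, so it is hashed to 20 bytes then zero-padded to 64: |K'| = 64.
Outer input = (K'⊕opad) ∥ H(inner) → 64 + 20 = 84 bytes.

84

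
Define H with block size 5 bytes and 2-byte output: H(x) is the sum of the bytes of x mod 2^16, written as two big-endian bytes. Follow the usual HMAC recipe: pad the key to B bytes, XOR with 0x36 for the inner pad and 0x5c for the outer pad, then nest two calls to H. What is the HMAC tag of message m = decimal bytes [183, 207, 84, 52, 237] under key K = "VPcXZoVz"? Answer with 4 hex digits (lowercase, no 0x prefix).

Key "VPcXZoVz" = 56 50 63 58 5a 6f 56 7a is 8 bytes > B = 5, so hash it first: H(key) = 02 fa, then zero-pad to 5 bytes: K' = 02 fa 00 00 00.
K' ⊕ ipad = 34 cc 36 36 36.  K' ⊕ opad = 5e a6 5c 5c 5c.
Inner input = (K'⊕ipad) ∥ m = 34 cc 36 36 36 ∥ b7 cf 54 34 ed.
Inner hash: sum = 52+204+54+54+54+183+207+84+52+237 = 1181 → 04 9d.
Outer input = (K'⊕opad) ∥ inner = 5e a6 5c 5c 5c ∥ 04 9d.
Outer hash (tag): sum = 94+166+92+92+92+4+157 = 697 → 02 b9.

02b9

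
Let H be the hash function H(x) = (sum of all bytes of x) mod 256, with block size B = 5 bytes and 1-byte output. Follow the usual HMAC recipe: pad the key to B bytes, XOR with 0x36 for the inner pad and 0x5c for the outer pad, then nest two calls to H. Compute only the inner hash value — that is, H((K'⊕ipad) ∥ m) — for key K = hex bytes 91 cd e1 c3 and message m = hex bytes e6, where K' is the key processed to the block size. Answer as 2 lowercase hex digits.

8a

Key hex bytes 91 cd e1 c3 is 4 bytes ≤ B = 5; zero-pad to 5 bytes: K' = 91 cd e1 c3 00.
K' ⊕ ipad = a7 fb d7 f5 36.
Inner input = a7 fb d7 f5 36 ∥ e6.
Inner hash: sum = 167+251+215+245+54+230 = 1162; mod 256 = 138 → 8a.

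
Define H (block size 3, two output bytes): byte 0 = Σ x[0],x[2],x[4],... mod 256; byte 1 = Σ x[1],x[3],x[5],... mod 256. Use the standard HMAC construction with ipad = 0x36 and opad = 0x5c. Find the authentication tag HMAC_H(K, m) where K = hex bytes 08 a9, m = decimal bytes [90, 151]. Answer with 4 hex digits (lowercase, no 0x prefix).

Key hex bytes 08 a9 is 2 bytes ≤ B = 3; zero-pad to 3 bytes: K' = 08 a9 00.
K' ⊕ ipad = 3e 9f 36.  K' ⊕ opad = 54 f5 5c.
Inner input = (K'⊕ipad) ∥ m = 3e 9f 36 ∥ 5a 97.
Inner hash: even-index sum = 267 mod 256 = 11; odd-index sum = 249 mod 256 = 249 → 0b f9.
Outer input = (K'⊕opad) ∥ inner = 54 f5 5c ∥ 0b f9.
Outer hash (tag): even-index sum = 425 mod 256 = 169; odd-index sum = 256 mod 256 = 0 → a9 00.

a900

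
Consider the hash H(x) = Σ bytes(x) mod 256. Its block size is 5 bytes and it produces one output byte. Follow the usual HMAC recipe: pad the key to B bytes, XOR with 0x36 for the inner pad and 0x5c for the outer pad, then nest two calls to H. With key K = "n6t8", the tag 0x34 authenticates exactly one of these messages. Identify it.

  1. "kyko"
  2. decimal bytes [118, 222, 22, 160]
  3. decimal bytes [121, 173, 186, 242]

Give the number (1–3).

Key "n6t8" = 6e 36 74 38 is 4 bytes ≤ B = 5; zero-pad to 5 bytes: K' = 6e 36 74 38 00.
K' ⊕ ipad = 58 00 42 0e 36; K' ⊕ opad = 32 6a 28 64 5c.
m1: inner = H(58 00 42 0e 36 6b 79 6b 6f) = 9c; tag = H(32 6a 28 64 5c 9c) = 20
m2: inner = H(58 00 42 0e 36 76 de 16 a0) = e8; tag = H(32 6a 28 64 5c e8) = 6c
m3: inner = H(58 00 42 0e 36 79 ad ba f2) = b0; tag = H(32 6a 28 64 5c b0) = 34 ← matches

3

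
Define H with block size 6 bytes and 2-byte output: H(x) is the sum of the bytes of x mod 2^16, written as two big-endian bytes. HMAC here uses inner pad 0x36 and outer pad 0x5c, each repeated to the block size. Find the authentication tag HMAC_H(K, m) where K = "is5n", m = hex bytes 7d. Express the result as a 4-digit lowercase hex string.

02a0

Key "is5n" = 69 73 35 6e is 4 bytes ≤ B = 6; zero-pad to 6 bytes: K' = 69 73 35 6e 00 00.
K' ⊕ ipad = 5f 45 03 58 36 36.  K' ⊕ opad = 35 2f 69 32 5c 5c.
Inner input = (K'⊕ipad) ∥ m = 5f 45 03 58 36 36 ∥ 7d.
Inner hash: sum = 95+69+3+88+54+54+125 = 488 → 01 e8.
Outer input = (K'⊕opad) ∥ inner = 35 2f 69 32 5c 5c ∥ 01 e8.
Outer hash (tag): sum = 53+47+105+50+92+92+1+232 = 672 → 02 a0.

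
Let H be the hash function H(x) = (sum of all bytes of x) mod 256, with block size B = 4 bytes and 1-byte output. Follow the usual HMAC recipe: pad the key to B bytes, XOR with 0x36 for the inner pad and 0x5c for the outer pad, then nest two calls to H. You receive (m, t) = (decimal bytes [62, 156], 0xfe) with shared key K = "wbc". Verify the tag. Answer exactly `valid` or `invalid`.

Key "wbc" = 77 62 63 is 3 bytes ≤ B = 4; zero-pad to 4 bytes: K' = 77 62 63 00.
K' ⊕ ipad = 41 54 55 36; K' ⊕ opad = 2b 3e 3f 5c.
Inner hash: sum = 65+84+85+54+62+156 = 506; mod 256 = 250 → fa.
Outer hash (recomputed tag): sum = 43+62+63+92+250 = 510; mod 256 = 254 → fe.
Recomputed tag = fe; claimed = fe → match.

valid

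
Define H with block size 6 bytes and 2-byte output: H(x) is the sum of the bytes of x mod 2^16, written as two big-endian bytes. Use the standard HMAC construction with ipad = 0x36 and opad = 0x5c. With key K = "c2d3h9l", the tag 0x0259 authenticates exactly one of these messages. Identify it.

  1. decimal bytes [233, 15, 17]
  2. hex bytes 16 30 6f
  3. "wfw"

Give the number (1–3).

1

Key "c2d3h9l" = 63 32 64 33 68 39 6c is 7 bytes > B = 6, so hash it first: H(key) = 02 39, then zero-pad to 6 bytes: K' = 02 39 00 00 00 00.
K' ⊕ ipad = 34 0f 36 36 36 36; K' ⊕ opad = 5e 65 5c 5c 5c 5c.
m1: inner = H(34 0f 36 36 36 36 e9 0f 11) = 02 24; tag = H(5e 65 5c 5c 5c 5c 02 24) = 0259 ← matches
m2: inner = H(34 0f 36 36 36 36 16 30 6f) = 01 d0; tag = H(5e 65 5c 5c 5c 5c 01 d0) = 0304
m3: inner = H(34 0f 36 36 36 36 77 66 77) = 02 6f; tag = H(5e 65 5c 5c 5c 5c 02 6f) = 02a4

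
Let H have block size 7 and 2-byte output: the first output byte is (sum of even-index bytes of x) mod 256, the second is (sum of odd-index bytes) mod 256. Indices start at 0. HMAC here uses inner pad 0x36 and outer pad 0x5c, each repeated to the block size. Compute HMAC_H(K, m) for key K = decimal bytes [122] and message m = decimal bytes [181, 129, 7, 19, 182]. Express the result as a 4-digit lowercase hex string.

Key decimal bytes [122] = 7a is 1 byte ≤ B = 7; zero-pad to 7 bytes: K' = 7a 00 00 00 00 00 00.
K' ⊕ ipad = 4c 36 36 36 36 36 36.  K' ⊕ opad = 26 5c 5c 5c 5c 5c 5c.
Inner input = (K'⊕ipad) ∥ m = 4c 36 36 36 36 36 36 ∥ b5 81 07 13 b6.
Inner hash: even-index sum = 386 mod 256 = 130; odd-index sum = 532 mod 256 = 20 → 82 14.
Outer input = (K'⊕opad) ∥ inner = 26 5c 5c 5c 5c 5c 5c ∥ 82 14.
Outer hash (tag): even-index sum = 334 mod 256 = 78; odd-index sum = 406 mod 256 = 150 → 4e 96.

4e96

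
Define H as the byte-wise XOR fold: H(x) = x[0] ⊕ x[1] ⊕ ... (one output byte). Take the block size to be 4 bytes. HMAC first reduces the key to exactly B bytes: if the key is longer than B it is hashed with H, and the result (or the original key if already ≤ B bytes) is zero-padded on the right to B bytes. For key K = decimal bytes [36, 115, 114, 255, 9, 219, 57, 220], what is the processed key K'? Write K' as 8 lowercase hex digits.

ed000000

|K| = 8 > B = 4, so first hash the key.
H(K): XOR 24⊕73⊕72⊕ff⊕09⊕db⊕39⊕dc = ed.
Zero-pad H(K) = ed to 4 bytes: K' = ed 00 00 00.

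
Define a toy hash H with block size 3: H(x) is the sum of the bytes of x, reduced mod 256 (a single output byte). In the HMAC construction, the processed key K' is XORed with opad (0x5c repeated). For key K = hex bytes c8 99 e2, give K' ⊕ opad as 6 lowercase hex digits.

Key hex bytes c8 99 e2 is exactly B = 3 bytes: K' = c8 99 e2.
XOR each byte with 0x5c: c8⊕5c=94, 99⊕5c=c5, e2⊕5c=be.

94c5be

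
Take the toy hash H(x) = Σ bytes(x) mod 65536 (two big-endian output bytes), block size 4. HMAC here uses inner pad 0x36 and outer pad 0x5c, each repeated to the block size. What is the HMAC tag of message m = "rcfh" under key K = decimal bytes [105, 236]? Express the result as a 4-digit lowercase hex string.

01e8

Key decimal bytes [105, 236] = 69 ec is 2 bytes ≤ B = 4; zero-pad to 4 bytes: K' = 69 ec 00 00.
K' ⊕ ipad = 5f da 36 36.  K' ⊕ opad = 35 b0 5c 5c.
Inner input = (K'⊕ipad) ∥ m = 5f da 36 36 ∥ 72 63 66 68.
Inner hash: sum = 95+218+54+54+114+99+102+104 = 840 → 03 48.
Outer input = (K'⊕opad) ∥ inner = 35 b0 5c 5c ∥ 03 48.
Outer hash (tag): sum = 53+176+92+92+3+72 = 488 → 01 e8.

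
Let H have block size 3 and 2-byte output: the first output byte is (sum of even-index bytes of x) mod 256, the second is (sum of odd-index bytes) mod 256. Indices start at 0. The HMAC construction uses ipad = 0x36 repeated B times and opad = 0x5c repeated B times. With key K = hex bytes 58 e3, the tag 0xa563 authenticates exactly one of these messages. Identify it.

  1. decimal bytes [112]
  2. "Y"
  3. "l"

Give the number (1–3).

Key hex bytes 58 e3 is 2 bytes ≤ B = 3; zero-pad to 3 bytes: K' = 58 e3 00.
K' ⊕ ipad = 6e d5 36; K' ⊕ opad = 04 bf 5c.
m1: inner = H(6e d5 36 70) = a4 45; tag = H(04 bf 5c a4 45) = a563 ← matches
m2: inner = H(6e d5 36 59) = a4 2e; tag = H(04 bf 5c a4 2e) = 8e63
m3: inner = H(6e d5 36 6c) = a4 41; tag = H(04 bf 5c a4 41) = a163

1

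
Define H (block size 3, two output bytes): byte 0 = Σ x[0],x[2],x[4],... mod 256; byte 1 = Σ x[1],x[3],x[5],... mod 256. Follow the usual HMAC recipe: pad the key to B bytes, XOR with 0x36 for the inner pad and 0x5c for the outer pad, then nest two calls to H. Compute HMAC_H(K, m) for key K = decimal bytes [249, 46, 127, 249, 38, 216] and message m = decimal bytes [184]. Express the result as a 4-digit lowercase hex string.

Key decimal bytes [249, 46, 127, 249, 38, 216] = f9 2e 7f f9 26 d8 is 6 bytes > B = 3, so hash it first: H(key) = 9e ff, then zero-pad to 3 bytes: K' = 9e ff 00.
K' ⊕ ipad = a8 c9 36.  K' ⊕ opad = c2 a3 5c.
Inner input = (K'⊕ipad) ∥ m = a8 c9 36 ∥ b8.
Inner hash: even-index sum = 222 mod 256 = 222; odd-index sum = 385 mod 256 = 129 → de 81.
Outer input = (K'⊕opad) ∥ inner = c2 a3 5c ∥ de 81.
Outer hash (tag): even-index sum = 415 mod 256 = 159; odd-index sum = 385 mod 256 = 129 → 9f 81.

9f81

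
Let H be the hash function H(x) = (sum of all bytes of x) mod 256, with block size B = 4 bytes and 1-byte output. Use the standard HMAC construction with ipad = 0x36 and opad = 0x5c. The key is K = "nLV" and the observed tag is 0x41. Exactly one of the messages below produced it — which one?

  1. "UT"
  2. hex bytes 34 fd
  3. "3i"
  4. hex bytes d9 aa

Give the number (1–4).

2

Key "nLV" = 6e 4c 56 is 3 bytes ≤ B = 4; zero-pad to 4 bytes: K' = 6e 4c 56 00.
K' ⊕ ipad = 58 7a 60 36; K' ⊕ opad = 32 10 0a 5c.
m1: inner = H(58 7a 60 36 55 54) = 11; tag = H(32 10 0a 5c 11) = b9
m2: inner = H(58 7a 60 36 34 fd) = 99; tag = H(32 10 0a 5c 99) = 41 ← matches
m3: inner = H(58 7a 60 36 33 69) = 04; tag = H(32 10 0a 5c 04) = ac
m4: inner = H(58 7a 60 36 d9 aa) = eb; tag = H(32 10 0a 5c eb) = 93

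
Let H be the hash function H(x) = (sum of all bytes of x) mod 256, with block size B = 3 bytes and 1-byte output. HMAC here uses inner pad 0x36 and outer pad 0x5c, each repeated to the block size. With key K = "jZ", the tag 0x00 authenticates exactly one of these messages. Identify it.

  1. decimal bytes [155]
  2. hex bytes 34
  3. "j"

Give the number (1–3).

3

Key "jZ" = 6a 5a is 2 bytes ≤ B = 3; zero-pad to 3 bytes: K' = 6a 5a 00.
K' ⊕ ipad = 5c 6c 36; K' ⊕ opad = 36 06 5c.
m1: inner = H(5c 6c 36 9b) = 99; tag = H(36 06 5c 99) = 31
m2: inner = H(5c 6c 36 34) = 32; tag = H(36 06 5c 32) = ca
m3: inner = H(5c 6c 36 6a) = 68; tag = H(36 06 5c 68) = 00 ← matches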